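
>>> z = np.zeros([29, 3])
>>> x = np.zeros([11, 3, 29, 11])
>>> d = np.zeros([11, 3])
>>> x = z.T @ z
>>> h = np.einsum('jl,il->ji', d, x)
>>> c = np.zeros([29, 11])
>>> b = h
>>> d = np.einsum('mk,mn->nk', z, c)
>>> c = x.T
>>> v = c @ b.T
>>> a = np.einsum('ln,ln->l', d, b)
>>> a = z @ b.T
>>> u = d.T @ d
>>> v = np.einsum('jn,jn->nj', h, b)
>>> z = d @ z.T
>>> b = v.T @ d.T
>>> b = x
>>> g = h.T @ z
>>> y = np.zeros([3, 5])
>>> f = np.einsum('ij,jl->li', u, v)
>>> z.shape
(11, 29)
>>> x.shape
(3, 3)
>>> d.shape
(11, 3)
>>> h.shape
(11, 3)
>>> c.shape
(3, 3)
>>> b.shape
(3, 3)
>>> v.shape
(3, 11)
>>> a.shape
(29, 11)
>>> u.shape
(3, 3)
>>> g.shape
(3, 29)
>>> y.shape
(3, 5)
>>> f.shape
(11, 3)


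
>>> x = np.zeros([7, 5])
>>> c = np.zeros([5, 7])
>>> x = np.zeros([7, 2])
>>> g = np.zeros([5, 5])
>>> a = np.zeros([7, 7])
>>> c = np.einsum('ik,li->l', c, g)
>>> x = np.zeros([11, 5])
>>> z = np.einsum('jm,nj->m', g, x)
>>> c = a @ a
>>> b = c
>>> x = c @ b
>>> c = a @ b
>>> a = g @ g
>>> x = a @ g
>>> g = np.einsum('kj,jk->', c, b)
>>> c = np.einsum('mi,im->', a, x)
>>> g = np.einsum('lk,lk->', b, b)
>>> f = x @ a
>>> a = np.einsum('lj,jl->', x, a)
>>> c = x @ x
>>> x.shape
(5, 5)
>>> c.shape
(5, 5)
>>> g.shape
()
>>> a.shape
()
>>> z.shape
(5,)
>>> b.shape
(7, 7)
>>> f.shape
(5, 5)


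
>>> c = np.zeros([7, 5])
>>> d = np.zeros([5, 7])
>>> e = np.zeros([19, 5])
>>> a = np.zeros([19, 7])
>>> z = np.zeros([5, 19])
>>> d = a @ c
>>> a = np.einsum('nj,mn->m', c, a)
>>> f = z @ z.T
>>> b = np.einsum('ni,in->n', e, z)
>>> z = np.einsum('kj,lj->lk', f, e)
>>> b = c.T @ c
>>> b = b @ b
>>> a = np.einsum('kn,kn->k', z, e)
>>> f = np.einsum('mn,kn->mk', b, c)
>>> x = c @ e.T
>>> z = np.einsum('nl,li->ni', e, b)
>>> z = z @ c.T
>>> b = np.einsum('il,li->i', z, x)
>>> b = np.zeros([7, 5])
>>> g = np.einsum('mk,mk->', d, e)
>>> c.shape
(7, 5)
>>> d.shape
(19, 5)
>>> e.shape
(19, 5)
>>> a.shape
(19,)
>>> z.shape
(19, 7)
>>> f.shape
(5, 7)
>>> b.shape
(7, 5)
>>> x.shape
(7, 19)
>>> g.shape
()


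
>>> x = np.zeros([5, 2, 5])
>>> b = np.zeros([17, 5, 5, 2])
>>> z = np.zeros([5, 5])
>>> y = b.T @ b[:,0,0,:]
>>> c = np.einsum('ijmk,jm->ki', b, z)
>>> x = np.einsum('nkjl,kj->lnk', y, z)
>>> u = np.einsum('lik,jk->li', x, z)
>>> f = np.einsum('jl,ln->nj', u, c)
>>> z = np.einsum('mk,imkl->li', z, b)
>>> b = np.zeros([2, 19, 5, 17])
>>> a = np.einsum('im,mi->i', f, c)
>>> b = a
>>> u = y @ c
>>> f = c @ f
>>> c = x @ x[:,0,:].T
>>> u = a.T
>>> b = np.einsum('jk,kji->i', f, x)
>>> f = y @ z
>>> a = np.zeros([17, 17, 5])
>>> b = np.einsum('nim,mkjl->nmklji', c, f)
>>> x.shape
(2, 2, 5)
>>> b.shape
(2, 2, 5, 17, 5, 2)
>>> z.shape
(2, 17)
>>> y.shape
(2, 5, 5, 2)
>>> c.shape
(2, 2, 2)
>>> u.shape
(17,)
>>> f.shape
(2, 5, 5, 17)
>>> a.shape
(17, 17, 5)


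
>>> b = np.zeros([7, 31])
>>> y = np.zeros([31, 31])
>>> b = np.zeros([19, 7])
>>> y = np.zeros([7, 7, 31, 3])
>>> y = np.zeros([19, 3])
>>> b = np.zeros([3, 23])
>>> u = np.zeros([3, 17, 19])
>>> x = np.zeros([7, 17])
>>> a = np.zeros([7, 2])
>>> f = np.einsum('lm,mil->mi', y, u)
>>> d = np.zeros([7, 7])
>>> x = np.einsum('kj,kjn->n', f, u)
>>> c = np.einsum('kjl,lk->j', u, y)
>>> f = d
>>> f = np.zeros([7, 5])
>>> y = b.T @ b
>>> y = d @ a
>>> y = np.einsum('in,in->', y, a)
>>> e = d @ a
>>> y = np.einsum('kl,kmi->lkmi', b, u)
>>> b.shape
(3, 23)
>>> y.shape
(23, 3, 17, 19)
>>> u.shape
(3, 17, 19)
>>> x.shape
(19,)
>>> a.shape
(7, 2)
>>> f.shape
(7, 5)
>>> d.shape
(7, 7)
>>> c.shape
(17,)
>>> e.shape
(7, 2)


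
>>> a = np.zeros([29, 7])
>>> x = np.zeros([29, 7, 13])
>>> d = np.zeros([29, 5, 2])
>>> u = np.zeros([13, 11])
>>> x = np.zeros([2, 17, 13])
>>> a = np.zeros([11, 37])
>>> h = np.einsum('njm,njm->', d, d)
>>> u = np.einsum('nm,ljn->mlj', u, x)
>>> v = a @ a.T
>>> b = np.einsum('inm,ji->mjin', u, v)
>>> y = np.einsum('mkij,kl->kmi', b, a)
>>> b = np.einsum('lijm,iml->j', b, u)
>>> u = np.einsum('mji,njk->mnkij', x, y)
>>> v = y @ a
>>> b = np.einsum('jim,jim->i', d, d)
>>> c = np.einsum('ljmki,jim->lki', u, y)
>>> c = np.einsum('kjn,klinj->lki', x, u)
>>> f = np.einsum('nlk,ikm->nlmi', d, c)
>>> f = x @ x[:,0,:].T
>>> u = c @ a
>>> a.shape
(11, 37)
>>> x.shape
(2, 17, 13)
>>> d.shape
(29, 5, 2)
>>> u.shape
(11, 2, 37)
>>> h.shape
()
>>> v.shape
(11, 17, 37)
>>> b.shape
(5,)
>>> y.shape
(11, 17, 11)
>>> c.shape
(11, 2, 11)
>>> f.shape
(2, 17, 2)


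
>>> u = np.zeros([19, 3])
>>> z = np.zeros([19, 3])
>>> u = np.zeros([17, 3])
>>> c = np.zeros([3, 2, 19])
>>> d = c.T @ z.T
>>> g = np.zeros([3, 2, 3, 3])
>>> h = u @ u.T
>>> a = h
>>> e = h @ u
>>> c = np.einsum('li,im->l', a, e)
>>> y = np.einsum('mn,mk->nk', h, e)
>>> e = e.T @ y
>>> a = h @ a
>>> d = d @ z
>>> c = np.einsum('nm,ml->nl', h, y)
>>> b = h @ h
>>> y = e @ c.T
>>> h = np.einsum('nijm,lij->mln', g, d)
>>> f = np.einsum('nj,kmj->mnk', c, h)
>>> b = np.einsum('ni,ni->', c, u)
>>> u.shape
(17, 3)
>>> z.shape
(19, 3)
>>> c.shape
(17, 3)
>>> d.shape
(19, 2, 3)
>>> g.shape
(3, 2, 3, 3)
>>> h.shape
(3, 19, 3)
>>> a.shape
(17, 17)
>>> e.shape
(3, 3)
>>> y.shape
(3, 17)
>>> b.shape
()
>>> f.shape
(19, 17, 3)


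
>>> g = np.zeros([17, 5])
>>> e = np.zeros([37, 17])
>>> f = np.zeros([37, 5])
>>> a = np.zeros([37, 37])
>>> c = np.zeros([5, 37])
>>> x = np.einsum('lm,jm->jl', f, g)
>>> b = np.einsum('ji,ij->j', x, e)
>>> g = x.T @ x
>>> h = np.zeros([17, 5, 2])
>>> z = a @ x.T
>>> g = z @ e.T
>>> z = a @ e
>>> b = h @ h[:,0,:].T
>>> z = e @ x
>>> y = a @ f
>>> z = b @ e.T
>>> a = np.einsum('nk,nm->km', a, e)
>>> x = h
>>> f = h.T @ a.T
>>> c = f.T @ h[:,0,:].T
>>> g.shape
(37, 37)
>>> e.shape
(37, 17)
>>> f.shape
(2, 5, 37)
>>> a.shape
(37, 17)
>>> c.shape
(37, 5, 17)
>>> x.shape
(17, 5, 2)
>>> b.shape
(17, 5, 17)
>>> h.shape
(17, 5, 2)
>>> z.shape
(17, 5, 37)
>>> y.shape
(37, 5)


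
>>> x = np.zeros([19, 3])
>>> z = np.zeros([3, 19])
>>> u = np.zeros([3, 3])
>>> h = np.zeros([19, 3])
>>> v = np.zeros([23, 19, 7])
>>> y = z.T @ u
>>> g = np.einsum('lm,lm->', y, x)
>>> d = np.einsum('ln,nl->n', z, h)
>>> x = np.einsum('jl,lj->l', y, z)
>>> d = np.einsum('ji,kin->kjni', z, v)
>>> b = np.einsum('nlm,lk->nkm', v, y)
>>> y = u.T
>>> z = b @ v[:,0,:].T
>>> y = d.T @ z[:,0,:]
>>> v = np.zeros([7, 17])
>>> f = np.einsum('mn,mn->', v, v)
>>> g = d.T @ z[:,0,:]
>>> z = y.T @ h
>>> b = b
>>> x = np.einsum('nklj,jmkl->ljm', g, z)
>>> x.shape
(3, 23, 3)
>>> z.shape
(23, 3, 7, 3)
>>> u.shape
(3, 3)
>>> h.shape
(19, 3)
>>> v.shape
(7, 17)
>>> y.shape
(19, 7, 3, 23)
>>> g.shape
(19, 7, 3, 23)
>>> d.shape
(23, 3, 7, 19)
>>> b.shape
(23, 3, 7)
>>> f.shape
()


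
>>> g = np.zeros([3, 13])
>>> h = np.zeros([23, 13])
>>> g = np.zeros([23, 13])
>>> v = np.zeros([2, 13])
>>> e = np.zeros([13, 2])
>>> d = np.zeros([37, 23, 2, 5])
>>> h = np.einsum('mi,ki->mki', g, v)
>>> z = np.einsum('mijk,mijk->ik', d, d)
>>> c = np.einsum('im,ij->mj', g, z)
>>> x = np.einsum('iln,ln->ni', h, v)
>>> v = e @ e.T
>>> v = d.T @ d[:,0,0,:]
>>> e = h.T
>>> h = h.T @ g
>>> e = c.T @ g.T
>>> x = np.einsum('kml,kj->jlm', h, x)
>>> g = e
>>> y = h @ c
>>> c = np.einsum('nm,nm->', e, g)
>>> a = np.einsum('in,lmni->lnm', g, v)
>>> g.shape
(5, 23)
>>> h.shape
(13, 2, 13)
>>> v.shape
(5, 2, 23, 5)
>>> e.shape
(5, 23)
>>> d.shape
(37, 23, 2, 5)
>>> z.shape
(23, 5)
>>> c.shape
()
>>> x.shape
(23, 13, 2)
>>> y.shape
(13, 2, 5)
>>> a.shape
(5, 23, 2)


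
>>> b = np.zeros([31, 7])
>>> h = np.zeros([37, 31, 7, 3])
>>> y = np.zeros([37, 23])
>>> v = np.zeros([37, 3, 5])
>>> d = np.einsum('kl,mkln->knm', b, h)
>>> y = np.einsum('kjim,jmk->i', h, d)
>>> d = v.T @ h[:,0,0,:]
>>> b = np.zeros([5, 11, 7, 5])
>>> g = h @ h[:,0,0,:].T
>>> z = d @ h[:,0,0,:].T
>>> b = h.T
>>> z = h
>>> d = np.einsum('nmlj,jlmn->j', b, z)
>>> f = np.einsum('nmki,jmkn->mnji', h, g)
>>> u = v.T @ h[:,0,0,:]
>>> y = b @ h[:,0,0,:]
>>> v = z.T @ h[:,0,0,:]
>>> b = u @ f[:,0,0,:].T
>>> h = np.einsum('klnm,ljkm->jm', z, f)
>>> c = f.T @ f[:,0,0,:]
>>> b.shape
(5, 3, 31)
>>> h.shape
(37, 3)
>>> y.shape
(3, 7, 31, 3)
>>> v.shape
(3, 7, 31, 3)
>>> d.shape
(37,)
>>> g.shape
(37, 31, 7, 37)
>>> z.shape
(37, 31, 7, 3)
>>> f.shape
(31, 37, 37, 3)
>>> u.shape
(5, 3, 3)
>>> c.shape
(3, 37, 37, 3)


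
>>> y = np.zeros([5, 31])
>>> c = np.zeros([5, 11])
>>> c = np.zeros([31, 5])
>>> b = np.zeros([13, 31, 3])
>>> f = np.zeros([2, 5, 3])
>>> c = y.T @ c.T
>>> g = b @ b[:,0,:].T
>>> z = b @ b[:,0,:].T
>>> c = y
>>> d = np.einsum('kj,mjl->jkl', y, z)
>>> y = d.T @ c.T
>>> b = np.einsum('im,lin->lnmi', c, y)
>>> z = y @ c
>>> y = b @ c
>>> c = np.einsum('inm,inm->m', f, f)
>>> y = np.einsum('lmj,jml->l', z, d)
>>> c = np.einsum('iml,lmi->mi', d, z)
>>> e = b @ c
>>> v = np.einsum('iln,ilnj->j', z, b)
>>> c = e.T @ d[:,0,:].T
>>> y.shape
(13,)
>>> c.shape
(31, 31, 5, 31)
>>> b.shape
(13, 5, 31, 5)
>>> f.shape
(2, 5, 3)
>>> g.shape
(13, 31, 13)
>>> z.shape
(13, 5, 31)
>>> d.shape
(31, 5, 13)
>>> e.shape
(13, 5, 31, 31)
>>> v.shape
(5,)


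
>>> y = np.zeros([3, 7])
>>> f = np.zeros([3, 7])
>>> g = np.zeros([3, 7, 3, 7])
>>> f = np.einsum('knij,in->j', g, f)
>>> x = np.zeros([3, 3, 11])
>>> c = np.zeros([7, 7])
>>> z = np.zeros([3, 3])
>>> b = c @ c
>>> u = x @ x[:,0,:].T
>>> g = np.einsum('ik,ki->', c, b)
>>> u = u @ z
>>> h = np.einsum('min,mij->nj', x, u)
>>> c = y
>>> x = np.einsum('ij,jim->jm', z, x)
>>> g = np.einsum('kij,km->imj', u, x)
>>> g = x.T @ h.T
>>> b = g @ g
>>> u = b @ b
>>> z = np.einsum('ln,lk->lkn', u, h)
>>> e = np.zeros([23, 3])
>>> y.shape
(3, 7)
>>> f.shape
(7,)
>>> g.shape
(11, 11)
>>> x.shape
(3, 11)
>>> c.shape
(3, 7)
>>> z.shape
(11, 3, 11)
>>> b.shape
(11, 11)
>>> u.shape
(11, 11)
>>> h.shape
(11, 3)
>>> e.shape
(23, 3)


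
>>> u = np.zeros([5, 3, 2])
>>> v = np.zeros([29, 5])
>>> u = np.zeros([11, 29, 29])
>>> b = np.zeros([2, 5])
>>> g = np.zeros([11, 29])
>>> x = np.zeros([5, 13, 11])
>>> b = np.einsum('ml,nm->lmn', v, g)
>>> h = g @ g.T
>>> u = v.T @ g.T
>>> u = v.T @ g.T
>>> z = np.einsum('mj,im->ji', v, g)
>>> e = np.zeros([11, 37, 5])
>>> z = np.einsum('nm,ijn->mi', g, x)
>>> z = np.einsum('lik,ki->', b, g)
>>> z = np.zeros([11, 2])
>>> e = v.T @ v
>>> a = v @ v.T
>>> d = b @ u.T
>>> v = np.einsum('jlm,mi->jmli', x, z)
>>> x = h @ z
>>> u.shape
(5, 11)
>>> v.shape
(5, 11, 13, 2)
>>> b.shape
(5, 29, 11)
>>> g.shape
(11, 29)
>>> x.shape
(11, 2)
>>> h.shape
(11, 11)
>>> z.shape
(11, 2)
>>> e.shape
(5, 5)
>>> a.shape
(29, 29)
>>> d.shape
(5, 29, 5)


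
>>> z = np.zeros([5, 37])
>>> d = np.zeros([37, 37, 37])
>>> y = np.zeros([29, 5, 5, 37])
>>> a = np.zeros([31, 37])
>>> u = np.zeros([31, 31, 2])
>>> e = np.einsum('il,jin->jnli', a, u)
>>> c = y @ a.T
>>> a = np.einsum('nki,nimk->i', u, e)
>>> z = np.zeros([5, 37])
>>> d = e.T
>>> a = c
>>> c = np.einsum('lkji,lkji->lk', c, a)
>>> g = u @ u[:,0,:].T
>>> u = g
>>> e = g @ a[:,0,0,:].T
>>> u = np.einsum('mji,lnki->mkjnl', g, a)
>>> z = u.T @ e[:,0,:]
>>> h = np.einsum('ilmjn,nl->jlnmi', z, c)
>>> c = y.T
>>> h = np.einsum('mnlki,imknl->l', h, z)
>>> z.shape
(29, 5, 31, 5, 29)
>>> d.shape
(31, 37, 2, 31)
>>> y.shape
(29, 5, 5, 37)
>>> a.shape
(29, 5, 5, 31)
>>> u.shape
(31, 5, 31, 5, 29)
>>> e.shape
(31, 31, 29)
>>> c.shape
(37, 5, 5, 29)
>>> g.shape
(31, 31, 31)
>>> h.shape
(29,)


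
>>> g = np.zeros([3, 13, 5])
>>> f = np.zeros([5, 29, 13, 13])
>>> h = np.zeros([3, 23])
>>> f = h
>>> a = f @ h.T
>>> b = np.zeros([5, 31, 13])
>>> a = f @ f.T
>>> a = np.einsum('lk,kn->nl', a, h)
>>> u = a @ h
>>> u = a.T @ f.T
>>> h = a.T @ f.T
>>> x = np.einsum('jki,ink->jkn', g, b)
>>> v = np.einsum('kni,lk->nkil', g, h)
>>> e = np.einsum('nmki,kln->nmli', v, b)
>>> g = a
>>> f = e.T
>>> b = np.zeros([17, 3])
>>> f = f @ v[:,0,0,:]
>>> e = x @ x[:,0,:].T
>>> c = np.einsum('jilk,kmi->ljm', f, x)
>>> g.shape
(23, 3)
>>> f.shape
(3, 31, 3, 3)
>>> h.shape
(3, 3)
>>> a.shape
(23, 3)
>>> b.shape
(17, 3)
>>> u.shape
(3, 3)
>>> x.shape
(3, 13, 31)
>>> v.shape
(13, 3, 5, 3)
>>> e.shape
(3, 13, 3)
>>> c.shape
(3, 3, 13)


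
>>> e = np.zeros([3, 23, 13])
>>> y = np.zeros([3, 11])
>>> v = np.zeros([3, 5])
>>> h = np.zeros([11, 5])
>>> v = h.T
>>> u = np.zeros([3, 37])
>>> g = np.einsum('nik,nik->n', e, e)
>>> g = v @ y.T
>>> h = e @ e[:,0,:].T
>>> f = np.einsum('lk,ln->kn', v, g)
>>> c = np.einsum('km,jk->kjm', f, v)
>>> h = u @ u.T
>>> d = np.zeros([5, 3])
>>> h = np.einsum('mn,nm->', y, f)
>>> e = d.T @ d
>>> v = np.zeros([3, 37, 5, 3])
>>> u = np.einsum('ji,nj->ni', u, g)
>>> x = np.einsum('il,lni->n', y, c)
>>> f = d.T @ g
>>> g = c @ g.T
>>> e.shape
(3, 3)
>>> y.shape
(3, 11)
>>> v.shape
(3, 37, 5, 3)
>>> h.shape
()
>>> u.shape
(5, 37)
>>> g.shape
(11, 5, 5)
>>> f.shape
(3, 3)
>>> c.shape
(11, 5, 3)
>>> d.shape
(5, 3)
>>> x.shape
(5,)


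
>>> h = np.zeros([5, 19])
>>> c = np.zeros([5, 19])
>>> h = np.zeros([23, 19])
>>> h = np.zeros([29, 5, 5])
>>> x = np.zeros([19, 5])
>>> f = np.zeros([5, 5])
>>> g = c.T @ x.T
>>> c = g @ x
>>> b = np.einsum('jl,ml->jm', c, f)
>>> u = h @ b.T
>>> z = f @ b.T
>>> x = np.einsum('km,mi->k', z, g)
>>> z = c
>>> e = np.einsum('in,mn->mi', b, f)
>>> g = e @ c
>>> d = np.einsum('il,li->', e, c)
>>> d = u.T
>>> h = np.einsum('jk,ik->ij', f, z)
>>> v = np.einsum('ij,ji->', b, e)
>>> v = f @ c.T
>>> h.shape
(19, 5)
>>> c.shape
(19, 5)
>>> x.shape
(5,)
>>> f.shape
(5, 5)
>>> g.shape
(5, 5)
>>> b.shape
(19, 5)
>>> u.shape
(29, 5, 19)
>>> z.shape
(19, 5)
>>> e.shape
(5, 19)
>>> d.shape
(19, 5, 29)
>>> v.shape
(5, 19)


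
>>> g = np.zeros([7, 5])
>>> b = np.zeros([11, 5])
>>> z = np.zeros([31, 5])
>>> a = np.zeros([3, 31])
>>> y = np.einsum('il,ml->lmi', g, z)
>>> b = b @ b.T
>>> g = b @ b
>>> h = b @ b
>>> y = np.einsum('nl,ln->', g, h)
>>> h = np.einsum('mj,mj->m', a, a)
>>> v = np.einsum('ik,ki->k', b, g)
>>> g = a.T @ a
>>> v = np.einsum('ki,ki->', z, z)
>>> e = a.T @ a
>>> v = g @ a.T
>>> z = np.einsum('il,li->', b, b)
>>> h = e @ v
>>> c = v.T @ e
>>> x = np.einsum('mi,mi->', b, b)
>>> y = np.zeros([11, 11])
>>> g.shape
(31, 31)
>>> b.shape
(11, 11)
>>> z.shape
()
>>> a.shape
(3, 31)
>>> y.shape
(11, 11)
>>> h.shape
(31, 3)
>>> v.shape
(31, 3)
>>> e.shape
(31, 31)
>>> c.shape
(3, 31)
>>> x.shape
()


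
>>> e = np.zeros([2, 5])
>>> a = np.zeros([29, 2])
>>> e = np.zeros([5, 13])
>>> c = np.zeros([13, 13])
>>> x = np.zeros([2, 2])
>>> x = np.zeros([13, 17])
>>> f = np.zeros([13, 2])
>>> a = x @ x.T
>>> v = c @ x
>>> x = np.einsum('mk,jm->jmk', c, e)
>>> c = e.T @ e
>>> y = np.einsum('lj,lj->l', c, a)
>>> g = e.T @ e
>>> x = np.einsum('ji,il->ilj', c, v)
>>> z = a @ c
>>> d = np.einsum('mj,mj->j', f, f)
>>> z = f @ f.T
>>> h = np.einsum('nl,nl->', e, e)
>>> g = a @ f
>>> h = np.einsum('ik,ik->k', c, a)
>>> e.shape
(5, 13)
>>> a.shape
(13, 13)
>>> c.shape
(13, 13)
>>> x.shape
(13, 17, 13)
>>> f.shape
(13, 2)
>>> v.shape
(13, 17)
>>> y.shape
(13,)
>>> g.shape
(13, 2)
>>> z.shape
(13, 13)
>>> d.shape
(2,)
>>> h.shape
(13,)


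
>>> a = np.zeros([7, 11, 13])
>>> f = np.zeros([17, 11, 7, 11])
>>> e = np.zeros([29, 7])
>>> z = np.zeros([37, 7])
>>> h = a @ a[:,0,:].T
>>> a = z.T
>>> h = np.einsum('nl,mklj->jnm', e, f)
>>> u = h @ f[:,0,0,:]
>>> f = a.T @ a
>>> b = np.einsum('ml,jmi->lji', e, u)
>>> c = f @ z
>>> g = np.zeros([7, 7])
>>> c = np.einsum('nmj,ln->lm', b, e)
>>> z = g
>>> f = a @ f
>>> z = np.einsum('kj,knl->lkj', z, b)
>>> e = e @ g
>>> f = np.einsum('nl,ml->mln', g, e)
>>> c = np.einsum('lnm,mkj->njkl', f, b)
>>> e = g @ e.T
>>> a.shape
(7, 37)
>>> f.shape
(29, 7, 7)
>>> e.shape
(7, 29)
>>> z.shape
(11, 7, 7)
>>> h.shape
(11, 29, 17)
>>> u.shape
(11, 29, 11)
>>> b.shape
(7, 11, 11)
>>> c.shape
(7, 11, 11, 29)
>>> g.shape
(7, 7)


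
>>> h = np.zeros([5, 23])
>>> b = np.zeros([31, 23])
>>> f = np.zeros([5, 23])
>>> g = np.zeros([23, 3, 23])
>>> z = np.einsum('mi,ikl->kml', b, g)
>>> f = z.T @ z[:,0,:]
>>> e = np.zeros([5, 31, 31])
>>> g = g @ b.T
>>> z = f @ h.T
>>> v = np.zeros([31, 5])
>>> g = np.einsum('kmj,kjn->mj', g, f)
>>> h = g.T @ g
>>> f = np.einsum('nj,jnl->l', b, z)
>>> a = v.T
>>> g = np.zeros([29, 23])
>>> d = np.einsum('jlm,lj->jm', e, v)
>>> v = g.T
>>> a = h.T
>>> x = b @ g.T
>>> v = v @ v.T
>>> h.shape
(31, 31)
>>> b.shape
(31, 23)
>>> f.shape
(5,)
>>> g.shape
(29, 23)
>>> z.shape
(23, 31, 5)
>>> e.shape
(5, 31, 31)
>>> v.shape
(23, 23)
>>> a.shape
(31, 31)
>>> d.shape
(5, 31)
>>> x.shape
(31, 29)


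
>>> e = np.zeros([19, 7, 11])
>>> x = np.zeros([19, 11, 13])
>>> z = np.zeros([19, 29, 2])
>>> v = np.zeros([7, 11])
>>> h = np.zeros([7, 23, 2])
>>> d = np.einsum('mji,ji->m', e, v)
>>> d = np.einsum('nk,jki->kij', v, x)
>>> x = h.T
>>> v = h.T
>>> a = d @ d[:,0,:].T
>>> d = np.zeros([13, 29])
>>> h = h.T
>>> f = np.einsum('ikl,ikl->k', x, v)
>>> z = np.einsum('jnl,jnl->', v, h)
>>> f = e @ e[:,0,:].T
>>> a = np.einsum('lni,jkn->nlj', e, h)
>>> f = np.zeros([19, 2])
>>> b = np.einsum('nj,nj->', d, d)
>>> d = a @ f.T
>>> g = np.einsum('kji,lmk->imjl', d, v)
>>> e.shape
(19, 7, 11)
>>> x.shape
(2, 23, 7)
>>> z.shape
()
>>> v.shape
(2, 23, 7)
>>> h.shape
(2, 23, 7)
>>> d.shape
(7, 19, 19)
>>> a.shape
(7, 19, 2)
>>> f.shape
(19, 2)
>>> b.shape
()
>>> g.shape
(19, 23, 19, 2)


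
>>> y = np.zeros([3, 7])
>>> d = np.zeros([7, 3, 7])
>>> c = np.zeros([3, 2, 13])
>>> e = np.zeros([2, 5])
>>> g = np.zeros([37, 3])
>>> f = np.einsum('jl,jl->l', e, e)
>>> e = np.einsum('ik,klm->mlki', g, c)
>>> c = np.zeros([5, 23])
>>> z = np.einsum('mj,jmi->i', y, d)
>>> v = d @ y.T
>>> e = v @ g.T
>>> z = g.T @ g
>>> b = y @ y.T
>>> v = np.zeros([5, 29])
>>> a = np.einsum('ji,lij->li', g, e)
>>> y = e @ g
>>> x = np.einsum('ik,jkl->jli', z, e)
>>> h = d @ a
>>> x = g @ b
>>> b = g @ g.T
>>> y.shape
(7, 3, 3)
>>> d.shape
(7, 3, 7)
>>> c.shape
(5, 23)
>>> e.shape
(7, 3, 37)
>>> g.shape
(37, 3)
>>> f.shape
(5,)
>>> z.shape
(3, 3)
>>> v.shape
(5, 29)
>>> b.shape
(37, 37)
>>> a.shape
(7, 3)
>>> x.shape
(37, 3)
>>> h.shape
(7, 3, 3)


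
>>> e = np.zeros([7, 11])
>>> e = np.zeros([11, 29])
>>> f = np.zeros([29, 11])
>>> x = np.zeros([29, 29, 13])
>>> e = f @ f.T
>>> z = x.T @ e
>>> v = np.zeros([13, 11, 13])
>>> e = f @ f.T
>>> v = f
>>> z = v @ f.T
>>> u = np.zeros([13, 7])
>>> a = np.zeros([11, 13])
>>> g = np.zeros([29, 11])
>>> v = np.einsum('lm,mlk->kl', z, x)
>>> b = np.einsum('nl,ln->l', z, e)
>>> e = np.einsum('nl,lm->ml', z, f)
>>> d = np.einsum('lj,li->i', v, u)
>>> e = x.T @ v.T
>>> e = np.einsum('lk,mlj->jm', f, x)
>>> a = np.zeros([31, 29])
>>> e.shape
(13, 29)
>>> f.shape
(29, 11)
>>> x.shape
(29, 29, 13)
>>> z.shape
(29, 29)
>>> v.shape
(13, 29)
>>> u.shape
(13, 7)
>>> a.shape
(31, 29)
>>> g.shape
(29, 11)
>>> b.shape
(29,)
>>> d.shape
(7,)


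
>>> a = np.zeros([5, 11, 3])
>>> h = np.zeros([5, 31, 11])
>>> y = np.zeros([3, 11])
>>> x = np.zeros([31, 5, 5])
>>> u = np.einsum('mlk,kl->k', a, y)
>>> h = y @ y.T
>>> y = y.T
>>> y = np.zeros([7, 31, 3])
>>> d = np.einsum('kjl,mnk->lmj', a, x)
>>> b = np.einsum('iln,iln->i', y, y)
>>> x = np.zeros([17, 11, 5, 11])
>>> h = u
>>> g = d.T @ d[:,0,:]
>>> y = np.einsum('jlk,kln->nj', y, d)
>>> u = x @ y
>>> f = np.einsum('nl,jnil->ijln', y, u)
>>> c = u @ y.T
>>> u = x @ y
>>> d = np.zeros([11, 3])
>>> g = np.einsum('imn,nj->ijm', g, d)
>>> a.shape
(5, 11, 3)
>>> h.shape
(3,)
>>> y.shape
(11, 7)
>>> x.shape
(17, 11, 5, 11)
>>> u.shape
(17, 11, 5, 7)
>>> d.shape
(11, 3)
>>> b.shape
(7,)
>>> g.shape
(11, 3, 31)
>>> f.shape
(5, 17, 7, 11)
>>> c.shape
(17, 11, 5, 11)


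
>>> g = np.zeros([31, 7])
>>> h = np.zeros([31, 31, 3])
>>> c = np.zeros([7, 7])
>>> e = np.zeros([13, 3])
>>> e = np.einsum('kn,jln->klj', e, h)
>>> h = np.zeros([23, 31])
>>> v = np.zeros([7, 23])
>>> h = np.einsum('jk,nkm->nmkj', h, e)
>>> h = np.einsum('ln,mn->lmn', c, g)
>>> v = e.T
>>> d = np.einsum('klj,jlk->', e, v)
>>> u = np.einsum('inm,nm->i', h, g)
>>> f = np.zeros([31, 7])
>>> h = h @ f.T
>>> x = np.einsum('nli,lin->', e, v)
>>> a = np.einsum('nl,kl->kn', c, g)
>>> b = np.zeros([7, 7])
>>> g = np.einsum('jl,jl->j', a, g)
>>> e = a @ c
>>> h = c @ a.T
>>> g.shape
(31,)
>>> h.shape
(7, 31)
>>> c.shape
(7, 7)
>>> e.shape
(31, 7)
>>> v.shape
(31, 31, 13)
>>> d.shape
()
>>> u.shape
(7,)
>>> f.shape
(31, 7)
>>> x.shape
()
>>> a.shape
(31, 7)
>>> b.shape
(7, 7)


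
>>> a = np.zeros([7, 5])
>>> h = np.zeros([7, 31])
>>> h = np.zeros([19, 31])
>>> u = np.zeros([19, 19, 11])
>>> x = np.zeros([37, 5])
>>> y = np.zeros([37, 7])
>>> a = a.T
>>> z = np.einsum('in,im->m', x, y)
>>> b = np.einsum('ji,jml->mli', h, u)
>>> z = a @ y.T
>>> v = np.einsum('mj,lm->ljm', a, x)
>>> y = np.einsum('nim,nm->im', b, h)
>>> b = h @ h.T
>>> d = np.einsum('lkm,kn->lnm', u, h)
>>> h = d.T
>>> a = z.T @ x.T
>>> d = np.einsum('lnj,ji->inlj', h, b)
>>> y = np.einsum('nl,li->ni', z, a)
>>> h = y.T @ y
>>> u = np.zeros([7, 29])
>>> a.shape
(37, 37)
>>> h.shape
(37, 37)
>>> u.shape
(7, 29)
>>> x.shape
(37, 5)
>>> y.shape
(5, 37)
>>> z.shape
(5, 37)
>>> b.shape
(19, 19)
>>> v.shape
(37, 7, 5)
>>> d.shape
(19, 31, 11, 19)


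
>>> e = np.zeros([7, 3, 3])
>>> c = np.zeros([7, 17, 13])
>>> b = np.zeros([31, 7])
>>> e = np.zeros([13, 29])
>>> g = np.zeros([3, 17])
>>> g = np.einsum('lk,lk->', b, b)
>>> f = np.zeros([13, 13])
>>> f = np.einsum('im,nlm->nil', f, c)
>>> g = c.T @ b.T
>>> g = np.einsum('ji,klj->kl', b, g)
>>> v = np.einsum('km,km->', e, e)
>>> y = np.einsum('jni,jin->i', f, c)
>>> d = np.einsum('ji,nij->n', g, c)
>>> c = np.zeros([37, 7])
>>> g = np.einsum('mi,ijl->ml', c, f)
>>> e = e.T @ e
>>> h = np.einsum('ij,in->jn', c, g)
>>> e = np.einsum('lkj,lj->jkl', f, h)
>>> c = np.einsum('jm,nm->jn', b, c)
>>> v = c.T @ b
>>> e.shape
(17, 13, 7)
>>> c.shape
(31, 37)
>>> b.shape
(31, 7)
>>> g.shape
(37, 17)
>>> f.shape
(7, 13, 17)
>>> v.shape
(37, 7)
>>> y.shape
(17,)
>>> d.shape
(7,)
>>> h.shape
(7, 17)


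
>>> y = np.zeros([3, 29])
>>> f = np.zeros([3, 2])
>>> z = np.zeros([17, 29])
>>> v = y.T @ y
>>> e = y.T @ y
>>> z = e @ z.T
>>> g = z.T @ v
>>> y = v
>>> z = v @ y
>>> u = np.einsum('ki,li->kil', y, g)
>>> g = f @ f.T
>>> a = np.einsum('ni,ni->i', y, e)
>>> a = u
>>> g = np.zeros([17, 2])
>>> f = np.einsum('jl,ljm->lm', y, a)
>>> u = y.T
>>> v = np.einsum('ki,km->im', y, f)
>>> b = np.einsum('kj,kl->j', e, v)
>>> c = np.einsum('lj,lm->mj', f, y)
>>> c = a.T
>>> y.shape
(29, 29)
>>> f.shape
(29, 17)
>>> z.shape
(29, 29)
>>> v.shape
(29, 17)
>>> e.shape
(29, 29)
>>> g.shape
(17, 2)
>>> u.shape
(29, 29)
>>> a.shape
(29, 29, 17)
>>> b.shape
(29,)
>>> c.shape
(17, 29, 29)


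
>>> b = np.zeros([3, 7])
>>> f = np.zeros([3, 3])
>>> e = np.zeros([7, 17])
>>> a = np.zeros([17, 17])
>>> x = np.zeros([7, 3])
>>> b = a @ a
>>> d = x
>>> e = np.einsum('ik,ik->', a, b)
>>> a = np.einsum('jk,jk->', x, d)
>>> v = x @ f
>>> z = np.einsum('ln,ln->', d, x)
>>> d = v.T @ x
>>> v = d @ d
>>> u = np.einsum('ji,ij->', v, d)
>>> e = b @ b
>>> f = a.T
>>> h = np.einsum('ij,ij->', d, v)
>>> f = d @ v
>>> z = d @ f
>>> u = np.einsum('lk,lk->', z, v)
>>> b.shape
(17, 17)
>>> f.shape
(3, 3)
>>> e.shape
(17, 17)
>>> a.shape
()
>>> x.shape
(7, 3)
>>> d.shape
(3, 3)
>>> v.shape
(3, 3)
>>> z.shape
(3, 3)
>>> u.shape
()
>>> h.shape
()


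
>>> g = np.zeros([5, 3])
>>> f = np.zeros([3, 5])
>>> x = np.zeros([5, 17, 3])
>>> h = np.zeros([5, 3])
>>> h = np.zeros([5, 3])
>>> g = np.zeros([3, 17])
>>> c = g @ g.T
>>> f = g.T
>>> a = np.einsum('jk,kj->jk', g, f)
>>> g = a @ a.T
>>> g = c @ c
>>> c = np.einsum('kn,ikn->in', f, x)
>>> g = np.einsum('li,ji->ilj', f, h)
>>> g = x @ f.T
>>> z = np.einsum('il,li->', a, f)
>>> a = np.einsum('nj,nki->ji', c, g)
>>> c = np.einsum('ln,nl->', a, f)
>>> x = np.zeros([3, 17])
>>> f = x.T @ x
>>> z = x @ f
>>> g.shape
(5, 17, 17)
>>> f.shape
(17, 17)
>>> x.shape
(3, 17)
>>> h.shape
(5, 3)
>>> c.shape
()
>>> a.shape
(3, 17)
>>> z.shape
(3, 17)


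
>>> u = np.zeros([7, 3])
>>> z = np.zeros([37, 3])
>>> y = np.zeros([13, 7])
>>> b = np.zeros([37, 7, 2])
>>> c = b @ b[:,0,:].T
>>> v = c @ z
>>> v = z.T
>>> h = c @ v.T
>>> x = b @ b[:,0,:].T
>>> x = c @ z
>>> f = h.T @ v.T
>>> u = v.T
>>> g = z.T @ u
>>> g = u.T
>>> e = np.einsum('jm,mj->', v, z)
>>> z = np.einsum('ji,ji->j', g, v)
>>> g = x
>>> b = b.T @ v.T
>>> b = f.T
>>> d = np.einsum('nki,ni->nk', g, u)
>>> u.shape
(37, 3)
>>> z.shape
(3,)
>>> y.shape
(13, 7)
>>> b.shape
(3, 7, 3)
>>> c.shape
(37, 7, 37)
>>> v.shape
(3, 37)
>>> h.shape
(37, 7, 3)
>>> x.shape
(37, 7, 3)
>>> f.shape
(3, 7, 3)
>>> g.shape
(37, 7, 3)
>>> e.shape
()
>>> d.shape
(37, 7)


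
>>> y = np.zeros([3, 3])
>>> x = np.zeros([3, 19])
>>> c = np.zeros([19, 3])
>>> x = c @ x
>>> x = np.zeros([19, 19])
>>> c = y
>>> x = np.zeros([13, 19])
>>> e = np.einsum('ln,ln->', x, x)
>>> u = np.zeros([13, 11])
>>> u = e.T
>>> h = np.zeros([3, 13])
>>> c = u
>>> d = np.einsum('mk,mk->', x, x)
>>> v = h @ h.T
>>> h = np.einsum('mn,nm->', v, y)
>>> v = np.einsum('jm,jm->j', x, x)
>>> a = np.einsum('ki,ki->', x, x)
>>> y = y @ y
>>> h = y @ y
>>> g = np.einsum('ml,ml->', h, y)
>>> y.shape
(3, 3)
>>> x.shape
(13, 19)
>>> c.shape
()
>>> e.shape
()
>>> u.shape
()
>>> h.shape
(3, 3)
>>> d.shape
()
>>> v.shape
(13,)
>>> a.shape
()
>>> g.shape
()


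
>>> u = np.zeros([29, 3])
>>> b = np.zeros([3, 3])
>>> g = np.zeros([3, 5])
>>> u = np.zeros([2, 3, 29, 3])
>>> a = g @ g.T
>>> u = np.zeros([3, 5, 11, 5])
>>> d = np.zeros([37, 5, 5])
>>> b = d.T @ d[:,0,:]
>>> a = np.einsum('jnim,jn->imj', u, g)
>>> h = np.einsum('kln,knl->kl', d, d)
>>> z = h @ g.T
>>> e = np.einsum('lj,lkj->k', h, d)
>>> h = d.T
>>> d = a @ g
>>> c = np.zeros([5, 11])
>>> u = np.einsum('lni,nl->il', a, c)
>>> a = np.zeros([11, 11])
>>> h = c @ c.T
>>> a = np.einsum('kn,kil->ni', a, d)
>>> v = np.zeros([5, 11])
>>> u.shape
(3, 11)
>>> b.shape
(5, 5, 5)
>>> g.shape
(3, 5)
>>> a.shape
(11, 5)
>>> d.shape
(11, 5, 5)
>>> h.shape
(5, 5)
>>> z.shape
(37, 3)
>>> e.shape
(5,)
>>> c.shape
(5, 11)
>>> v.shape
(5, 11)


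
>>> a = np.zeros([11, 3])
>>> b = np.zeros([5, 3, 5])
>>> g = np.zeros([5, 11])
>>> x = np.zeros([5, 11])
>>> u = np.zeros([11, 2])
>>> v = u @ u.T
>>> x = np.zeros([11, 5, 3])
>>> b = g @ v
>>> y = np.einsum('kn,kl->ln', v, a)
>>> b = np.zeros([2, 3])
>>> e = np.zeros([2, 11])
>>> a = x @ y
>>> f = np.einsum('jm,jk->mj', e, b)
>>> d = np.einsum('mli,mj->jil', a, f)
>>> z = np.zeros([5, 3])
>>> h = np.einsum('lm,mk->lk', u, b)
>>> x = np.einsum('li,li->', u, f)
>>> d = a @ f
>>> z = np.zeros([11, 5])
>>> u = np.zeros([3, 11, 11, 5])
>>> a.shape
(11, 5, 11)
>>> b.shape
(2, 3)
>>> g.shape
(5, 11)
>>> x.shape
()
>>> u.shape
(3, 11, 11, 5)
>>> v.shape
(11, 11)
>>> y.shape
(3, 11)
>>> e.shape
(2, 11)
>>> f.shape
(11, 2)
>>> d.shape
(11, 5, 2)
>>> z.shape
(11, 5)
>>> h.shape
(11, 3)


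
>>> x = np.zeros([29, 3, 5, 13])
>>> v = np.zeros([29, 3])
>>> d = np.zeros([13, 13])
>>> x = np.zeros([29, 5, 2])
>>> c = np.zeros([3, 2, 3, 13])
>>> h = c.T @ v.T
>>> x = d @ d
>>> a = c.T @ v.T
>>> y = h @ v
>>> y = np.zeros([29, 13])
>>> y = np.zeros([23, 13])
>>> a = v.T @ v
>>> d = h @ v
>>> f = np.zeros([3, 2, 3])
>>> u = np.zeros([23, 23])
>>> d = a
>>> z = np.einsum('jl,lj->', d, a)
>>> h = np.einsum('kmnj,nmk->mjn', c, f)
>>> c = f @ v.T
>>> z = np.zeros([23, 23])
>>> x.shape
(13, 13)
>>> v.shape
(29, 3)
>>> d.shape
(3, 3)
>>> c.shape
(3, 2, 29)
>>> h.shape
(2, 13, 3)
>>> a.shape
(3, 3)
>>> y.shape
(23, 13)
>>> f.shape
(3, 2, 3)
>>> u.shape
(23, 23)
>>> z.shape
(23, 23)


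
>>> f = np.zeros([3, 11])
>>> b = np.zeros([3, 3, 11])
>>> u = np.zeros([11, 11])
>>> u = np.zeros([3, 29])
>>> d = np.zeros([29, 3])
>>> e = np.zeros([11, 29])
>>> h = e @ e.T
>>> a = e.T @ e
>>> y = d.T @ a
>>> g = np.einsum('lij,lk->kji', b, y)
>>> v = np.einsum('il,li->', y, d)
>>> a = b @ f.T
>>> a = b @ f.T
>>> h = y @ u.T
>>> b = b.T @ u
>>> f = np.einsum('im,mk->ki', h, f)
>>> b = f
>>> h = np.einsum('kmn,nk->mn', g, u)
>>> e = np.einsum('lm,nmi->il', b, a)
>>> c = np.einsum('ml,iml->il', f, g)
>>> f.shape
(11, 3)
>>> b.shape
(11, 3)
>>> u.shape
(3, 29)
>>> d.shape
(29, 3)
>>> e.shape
(3, 11)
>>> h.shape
(11, 3)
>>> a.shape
(3, 3, 3)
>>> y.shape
(3, 29)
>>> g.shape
(29, 11, 3)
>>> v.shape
()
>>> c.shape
(29, 3)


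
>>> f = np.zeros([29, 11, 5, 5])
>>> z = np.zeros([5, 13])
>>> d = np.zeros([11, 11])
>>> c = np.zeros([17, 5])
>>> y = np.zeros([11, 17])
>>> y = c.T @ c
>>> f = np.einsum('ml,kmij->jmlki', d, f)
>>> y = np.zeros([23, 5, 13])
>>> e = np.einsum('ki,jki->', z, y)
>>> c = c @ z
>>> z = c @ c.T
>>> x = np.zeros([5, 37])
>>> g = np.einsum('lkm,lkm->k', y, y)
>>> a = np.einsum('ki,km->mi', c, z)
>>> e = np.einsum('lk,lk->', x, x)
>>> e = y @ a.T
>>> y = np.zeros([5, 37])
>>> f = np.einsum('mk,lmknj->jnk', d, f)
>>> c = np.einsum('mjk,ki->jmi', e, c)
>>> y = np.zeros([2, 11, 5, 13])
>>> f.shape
(5, 29, 11)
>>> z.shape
(17, 17)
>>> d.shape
(11, 11)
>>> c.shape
(5, 23, 13)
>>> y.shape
(2, 11, 5, 13)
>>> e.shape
(23, 5, 17)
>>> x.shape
(5, 37)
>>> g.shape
(5,)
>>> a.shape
(17, 13)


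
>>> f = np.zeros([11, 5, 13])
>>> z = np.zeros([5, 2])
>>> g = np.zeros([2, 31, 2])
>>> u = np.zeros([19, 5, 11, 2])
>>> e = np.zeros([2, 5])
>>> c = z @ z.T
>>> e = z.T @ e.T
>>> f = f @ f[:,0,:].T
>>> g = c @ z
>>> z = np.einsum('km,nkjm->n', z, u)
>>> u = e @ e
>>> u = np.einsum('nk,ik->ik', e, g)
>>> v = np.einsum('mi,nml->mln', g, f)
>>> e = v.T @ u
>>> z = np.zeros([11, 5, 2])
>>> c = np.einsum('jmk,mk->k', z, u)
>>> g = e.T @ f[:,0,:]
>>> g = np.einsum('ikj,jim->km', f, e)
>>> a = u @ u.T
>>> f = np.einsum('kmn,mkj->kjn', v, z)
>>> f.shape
(5, 2, 11)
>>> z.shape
(11, 5, 2)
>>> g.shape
(5, 2)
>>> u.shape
(5, 2)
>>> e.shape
(11, 11, 2)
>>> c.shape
(2,)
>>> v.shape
(5, 11, 11)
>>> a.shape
(5, 5)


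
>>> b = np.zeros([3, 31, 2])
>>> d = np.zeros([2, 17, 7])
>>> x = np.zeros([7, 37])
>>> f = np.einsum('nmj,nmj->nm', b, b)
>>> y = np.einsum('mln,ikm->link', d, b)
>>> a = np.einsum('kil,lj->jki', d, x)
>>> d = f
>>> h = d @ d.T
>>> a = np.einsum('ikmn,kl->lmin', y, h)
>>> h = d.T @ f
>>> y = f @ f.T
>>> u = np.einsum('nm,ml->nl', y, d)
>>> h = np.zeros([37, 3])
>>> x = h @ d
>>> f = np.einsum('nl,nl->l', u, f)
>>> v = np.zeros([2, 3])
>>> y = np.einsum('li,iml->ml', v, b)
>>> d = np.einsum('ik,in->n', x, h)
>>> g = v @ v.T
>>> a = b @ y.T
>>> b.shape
(3, 31, 2)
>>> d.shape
(3,)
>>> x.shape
(37, 31)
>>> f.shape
(31,)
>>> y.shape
(31, 2)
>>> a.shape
(3, 31, 31)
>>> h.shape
(37, 3)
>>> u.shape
(3, 31)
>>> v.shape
(2, 3)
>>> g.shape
(2, 2)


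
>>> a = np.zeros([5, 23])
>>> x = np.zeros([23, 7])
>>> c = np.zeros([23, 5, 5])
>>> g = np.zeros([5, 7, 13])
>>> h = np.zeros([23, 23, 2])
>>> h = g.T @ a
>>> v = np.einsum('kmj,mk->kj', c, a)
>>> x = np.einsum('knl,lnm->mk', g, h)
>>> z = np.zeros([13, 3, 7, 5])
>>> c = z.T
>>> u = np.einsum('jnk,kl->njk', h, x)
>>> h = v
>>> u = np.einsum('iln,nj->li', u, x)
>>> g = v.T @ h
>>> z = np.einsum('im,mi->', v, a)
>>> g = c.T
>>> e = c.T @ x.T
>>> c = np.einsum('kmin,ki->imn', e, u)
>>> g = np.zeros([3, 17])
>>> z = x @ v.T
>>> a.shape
(5, 23)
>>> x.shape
(23, 5)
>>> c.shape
(7, 3, 23)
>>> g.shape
(3, 17)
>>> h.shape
(23, 5)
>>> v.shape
(23, 5)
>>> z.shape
(23, 23)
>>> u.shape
(13, 7)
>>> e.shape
(13, 3, 7, 23)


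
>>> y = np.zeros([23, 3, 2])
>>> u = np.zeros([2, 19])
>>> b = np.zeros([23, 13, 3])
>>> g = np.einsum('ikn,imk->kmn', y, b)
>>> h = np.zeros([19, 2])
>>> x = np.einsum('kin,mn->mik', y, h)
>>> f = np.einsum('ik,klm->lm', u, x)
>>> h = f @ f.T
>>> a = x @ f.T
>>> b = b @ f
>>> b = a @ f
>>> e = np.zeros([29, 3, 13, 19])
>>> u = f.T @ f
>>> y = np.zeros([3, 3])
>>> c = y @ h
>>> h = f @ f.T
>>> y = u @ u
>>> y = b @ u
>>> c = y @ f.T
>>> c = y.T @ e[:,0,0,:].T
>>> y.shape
(19, 3, 23)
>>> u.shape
(23, 23)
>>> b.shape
(19, 3, 23)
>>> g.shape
(3, 13, 2)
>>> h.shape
(3, 3)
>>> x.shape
(19, 3, 23)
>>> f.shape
(3, 23)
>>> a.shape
(19, 3, 3)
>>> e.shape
(29, 3, 13, 19)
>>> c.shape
(23, 3, 29)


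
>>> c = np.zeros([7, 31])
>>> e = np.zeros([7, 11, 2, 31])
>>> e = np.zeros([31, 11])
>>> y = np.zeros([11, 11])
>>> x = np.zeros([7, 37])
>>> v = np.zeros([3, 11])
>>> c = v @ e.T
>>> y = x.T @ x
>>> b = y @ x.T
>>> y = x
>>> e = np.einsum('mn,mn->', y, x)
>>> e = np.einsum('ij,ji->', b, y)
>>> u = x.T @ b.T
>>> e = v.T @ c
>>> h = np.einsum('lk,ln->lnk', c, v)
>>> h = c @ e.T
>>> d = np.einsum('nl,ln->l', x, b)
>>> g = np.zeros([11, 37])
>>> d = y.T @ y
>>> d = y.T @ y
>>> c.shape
(3, 31)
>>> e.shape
(11, 31)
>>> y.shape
(7, 37)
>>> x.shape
(7, 37)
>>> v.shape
(3, 11)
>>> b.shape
(37, 7)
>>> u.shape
(37, 37)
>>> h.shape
(3, 11)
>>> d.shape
(37, 37)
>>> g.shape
(11, 37)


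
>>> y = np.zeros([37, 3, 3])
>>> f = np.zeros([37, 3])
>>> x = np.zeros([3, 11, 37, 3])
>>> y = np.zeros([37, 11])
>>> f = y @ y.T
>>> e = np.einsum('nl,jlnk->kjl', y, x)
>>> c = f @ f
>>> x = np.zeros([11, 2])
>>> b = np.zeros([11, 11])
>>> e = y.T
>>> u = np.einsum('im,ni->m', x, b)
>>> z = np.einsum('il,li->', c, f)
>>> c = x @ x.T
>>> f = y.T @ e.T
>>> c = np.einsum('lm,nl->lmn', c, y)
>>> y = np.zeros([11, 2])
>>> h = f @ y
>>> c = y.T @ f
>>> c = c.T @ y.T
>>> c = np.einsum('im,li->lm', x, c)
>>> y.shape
(11, 2)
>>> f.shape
(11, 11)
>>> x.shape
(11, 2)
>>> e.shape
(11, 37)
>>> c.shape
(11, 2)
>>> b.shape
(11, 11)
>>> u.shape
(2,)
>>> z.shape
()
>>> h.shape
(11, 2)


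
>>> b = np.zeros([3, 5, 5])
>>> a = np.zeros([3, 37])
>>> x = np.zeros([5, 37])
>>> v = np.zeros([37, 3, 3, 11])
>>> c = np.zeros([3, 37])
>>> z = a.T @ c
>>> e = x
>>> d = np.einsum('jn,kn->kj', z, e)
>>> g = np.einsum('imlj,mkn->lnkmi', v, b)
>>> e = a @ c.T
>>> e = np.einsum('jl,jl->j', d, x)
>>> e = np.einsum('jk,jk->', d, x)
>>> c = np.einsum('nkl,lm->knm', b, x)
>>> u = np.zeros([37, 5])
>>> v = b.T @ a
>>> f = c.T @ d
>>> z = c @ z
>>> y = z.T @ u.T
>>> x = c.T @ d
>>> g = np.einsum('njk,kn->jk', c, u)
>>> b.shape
(3, 5, 5)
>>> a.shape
(3, 37)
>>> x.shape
(37, 3, 37)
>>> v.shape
(5, 5, 37)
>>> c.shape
(5, 3, 37)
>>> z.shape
(5, 3, 37)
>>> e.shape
()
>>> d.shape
(5, 37)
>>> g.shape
(3, 37)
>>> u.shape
(37, 5)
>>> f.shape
(37, 3, 37)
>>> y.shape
(37, 3, 37)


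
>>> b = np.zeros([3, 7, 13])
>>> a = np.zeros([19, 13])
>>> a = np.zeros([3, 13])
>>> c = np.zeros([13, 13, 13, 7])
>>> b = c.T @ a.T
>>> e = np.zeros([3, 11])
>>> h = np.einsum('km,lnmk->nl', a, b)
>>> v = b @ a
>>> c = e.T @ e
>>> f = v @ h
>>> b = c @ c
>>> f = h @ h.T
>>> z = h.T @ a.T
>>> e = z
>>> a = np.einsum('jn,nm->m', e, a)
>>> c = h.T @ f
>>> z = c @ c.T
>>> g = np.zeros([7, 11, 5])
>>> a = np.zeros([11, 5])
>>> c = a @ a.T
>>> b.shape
(11, 11)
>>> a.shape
(11, 5)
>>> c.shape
(11, 11)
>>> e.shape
(7, 3)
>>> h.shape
(13, 7)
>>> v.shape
(7, 13, 13, 13)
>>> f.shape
(13, 13)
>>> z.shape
(7, 7)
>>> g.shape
(7, 11, 5)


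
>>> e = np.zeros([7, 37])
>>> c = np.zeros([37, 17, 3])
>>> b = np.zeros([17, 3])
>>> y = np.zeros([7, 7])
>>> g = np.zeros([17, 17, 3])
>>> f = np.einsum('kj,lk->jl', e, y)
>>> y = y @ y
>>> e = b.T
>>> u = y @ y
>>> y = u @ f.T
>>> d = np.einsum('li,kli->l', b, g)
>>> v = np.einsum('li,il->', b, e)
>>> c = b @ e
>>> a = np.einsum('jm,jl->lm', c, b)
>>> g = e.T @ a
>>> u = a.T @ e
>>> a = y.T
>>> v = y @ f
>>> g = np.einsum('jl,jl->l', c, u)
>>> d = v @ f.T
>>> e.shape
(3, 17)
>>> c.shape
(17, 17)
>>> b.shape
(17, 3)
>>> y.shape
(7, 37)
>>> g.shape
(17,)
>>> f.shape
(37, 7)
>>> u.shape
(17, 17)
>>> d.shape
(7, 37)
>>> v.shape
(7, 7)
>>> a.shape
(37, 7)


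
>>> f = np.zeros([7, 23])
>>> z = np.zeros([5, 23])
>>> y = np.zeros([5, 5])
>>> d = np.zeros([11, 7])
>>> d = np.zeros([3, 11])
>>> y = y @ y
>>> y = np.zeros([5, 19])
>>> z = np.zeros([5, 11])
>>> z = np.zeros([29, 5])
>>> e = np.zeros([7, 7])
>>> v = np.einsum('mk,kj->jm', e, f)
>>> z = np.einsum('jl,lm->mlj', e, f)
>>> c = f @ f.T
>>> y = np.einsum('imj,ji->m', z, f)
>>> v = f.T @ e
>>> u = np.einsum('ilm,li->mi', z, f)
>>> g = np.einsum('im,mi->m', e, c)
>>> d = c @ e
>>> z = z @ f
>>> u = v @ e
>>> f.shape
(7, 23)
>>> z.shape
(23, 7, 23)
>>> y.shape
(7,)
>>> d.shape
(7, 7)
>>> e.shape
(7, 7)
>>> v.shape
(23, 7)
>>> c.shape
(7, 7)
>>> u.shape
(23, 7)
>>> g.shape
(7,)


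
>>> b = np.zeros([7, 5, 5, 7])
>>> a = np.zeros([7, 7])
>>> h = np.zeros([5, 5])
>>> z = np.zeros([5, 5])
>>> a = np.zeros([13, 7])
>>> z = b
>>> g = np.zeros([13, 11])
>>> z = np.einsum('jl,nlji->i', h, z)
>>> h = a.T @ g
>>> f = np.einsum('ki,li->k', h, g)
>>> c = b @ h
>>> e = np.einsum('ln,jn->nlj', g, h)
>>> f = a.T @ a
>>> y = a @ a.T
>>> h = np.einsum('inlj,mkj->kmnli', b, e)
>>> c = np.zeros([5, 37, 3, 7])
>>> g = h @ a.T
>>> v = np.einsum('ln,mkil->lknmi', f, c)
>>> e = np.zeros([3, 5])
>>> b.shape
(7, 5, 5, 7)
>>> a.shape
(13, 7)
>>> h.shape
(13, 11, 5, 5, 7)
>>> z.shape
(7,)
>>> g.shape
(13, 11, 5, 5, 13)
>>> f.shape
(7, 7)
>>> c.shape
(5, 37, 3, 7)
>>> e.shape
(3, 5)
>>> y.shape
(13, 13)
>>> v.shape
(7, 37, 7, 5, 3)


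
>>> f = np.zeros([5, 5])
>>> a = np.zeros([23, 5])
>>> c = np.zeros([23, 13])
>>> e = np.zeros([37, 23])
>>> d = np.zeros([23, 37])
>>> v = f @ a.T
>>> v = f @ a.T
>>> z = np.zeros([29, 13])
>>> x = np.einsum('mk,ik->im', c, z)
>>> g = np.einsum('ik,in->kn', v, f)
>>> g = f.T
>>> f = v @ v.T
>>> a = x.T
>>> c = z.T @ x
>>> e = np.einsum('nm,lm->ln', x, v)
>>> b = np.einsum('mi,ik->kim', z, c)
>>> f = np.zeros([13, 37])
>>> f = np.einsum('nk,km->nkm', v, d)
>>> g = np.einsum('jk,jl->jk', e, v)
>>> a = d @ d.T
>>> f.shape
(5, 23, 37)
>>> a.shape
(23, 23)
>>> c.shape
(13, 23)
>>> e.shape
(5, 29)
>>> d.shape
(23, 37)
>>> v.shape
(5, 23)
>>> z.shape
(29, 13)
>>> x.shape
(29, 23)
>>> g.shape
(5, 29)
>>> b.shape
(23, 13, 29)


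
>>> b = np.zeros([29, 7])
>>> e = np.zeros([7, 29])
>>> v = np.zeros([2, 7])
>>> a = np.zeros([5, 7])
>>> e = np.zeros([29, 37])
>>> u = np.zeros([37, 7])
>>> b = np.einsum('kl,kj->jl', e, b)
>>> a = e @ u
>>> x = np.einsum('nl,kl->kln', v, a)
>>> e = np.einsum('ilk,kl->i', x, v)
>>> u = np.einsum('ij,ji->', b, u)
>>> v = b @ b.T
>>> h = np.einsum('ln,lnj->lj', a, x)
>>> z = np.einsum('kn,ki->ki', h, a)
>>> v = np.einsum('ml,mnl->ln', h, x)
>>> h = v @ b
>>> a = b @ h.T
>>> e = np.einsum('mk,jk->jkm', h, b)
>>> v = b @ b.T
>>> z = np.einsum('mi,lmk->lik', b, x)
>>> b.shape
(7, 37)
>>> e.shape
(7, 37, 2)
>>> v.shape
(7, 7)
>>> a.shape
(7, 2)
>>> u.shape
()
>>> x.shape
(29, 7, 2)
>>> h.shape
(2, 37)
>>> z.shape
(29, 37, 2)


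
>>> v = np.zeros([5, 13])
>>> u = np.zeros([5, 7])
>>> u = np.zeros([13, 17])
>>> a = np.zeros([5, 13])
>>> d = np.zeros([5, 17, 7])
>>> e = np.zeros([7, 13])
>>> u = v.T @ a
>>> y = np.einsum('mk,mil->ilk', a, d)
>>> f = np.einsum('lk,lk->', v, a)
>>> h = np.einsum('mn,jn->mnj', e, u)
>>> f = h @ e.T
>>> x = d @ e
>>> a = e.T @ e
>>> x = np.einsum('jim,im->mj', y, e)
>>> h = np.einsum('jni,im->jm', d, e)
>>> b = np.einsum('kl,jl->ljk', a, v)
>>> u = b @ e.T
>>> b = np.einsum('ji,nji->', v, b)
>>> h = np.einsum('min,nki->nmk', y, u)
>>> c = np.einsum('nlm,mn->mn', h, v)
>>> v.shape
(5, 13)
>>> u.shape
(13, 5, 7)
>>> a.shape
(13, 13)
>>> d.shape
(5, 17, 7)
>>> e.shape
(7, 13)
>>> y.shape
(17, 7, 13)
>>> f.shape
(7, 13, 7)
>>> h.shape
(13, 17, 5)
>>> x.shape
(13, 17)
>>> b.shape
()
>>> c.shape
(5, 13)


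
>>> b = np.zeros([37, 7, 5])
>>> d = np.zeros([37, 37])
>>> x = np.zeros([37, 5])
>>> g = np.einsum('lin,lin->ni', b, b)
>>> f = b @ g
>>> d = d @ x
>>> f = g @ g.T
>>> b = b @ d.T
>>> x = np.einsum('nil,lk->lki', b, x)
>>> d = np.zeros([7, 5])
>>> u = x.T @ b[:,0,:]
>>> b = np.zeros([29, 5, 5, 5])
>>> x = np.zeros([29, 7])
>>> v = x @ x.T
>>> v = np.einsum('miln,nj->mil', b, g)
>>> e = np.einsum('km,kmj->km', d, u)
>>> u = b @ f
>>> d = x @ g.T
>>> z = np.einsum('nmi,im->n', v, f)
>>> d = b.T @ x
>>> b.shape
(29, 5, 5, 5)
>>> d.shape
(5, 5, 5, 7)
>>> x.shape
(29, 7)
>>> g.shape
(5, 7)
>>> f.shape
(5, 5)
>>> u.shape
(29, 5, 5, 5)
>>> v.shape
(29, 5, 5)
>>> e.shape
(7, 5)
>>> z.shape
(29,)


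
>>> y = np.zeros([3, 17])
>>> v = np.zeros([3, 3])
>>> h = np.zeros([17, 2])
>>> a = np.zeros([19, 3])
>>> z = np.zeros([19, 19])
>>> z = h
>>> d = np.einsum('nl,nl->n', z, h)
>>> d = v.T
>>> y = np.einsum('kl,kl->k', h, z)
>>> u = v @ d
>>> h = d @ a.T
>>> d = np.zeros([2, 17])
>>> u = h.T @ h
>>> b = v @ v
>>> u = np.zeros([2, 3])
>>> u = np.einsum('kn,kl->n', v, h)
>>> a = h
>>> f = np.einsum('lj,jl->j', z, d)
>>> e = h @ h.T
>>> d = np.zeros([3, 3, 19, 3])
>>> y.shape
(17,)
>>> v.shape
(3, 3)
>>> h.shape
(3, 19)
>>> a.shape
(3, 19)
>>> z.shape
(17, 2)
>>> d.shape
(3, 3, 19, 3)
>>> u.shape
(3,)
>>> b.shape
(3, 3)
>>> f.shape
(2,)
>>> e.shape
(3, 3)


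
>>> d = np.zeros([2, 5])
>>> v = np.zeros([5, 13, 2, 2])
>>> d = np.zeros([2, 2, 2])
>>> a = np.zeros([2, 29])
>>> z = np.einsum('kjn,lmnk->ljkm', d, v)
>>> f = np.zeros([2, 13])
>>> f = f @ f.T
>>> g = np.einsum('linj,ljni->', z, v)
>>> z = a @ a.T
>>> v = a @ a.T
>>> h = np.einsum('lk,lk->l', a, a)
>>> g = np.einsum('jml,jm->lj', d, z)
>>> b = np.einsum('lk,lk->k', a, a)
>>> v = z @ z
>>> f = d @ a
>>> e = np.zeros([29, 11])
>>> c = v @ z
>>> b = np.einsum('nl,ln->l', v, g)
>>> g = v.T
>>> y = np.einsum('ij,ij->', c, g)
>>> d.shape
(2, 2, 2)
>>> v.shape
(2, 2)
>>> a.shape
(2, 29)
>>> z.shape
(2, 2)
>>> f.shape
(2, 2, 29)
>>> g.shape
(2, 2)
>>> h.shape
(2,)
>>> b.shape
(2,)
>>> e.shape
(29, 11)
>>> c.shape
(2, 2)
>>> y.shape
()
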